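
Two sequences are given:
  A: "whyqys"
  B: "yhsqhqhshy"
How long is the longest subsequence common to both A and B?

A longest common subsequence is hqy (length 3); the LCS DP confirms no longer common subsequence exists.

3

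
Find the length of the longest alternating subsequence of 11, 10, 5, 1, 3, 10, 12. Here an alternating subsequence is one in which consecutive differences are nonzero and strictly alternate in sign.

3

A longest alternating subsequence is 11, 1, 3 (positions 1,4,5); its 2 consecutive differences strictly alternate in sign, and length 3 is optimal.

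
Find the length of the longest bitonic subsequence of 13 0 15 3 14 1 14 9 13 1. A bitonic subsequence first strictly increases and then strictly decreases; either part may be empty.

5

One longest bitonic subsequence is 13, 15, 14, 13, 1 (positions 1,3,7,9,10): it rises to 15 then falls. Length 5 is optimal.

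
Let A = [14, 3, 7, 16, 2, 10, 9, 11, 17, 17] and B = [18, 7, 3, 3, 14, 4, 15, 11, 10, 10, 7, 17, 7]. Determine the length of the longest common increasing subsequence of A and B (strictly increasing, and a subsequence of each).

For each value that appears in both, track the longest common increasing run ending there.
The best achievable length is 3; one witness is 7, 11, 17 (A-positions 3,8,9, B-positions 2,8,12).

3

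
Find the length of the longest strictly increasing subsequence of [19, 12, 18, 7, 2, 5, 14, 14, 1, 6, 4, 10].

4

Scanning left to right, the best length ending at each element is: 19→1, 12→1, 18→2, 7→1, 2→1, 5→2, 14→3, 14→3, 1→1, 6→3, 4→2, 10→4.
So the longest increasing subsequence has length 4, e.g. 2, 5, 6, 10.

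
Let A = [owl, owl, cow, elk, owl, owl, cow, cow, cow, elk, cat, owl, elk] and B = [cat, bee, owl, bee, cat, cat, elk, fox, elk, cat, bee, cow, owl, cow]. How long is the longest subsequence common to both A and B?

5

A longest common subsequence is owl, elk, elk, cat, owl (length 5); the LCS DP confirms no longer common subsequence exists.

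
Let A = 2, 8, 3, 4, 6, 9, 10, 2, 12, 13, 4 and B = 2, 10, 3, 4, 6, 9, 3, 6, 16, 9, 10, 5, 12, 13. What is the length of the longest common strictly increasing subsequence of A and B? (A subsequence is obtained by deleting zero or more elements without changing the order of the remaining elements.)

8

A longest common strictly increasing subsequence is 2, 3, 4, 6, 9, 10, 12, 13 (length 8); it appears in order in both A and B, and no longer such subsequence exists.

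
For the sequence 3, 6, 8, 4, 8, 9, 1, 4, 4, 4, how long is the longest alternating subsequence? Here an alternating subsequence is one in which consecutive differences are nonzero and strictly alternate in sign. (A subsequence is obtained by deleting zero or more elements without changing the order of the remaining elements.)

6

Track the best alternating length ending on an up-step vs a down-step at each position: up/down = 1/1, 2/1, 2/1, 2/3, 4/1, 4/1, 1/5, 6/5, 6/5, 6/5.
The maximum over both is 6; one such subsequence is 3, 6, 4, 8, 1, 4.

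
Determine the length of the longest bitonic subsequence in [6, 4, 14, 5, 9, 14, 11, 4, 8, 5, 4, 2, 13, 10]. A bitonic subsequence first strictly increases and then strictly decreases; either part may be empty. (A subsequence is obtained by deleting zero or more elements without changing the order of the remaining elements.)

9

One longest bitonic subsequence is 4, 5, 9, 14, 11, 8, 5, 4, 2 (positions 2,4,5,6,7,9,10,11,12): it rises to 14 then falls. Length 9 is optimal.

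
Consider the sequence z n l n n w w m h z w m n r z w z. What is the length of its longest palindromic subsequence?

7

Using dp[i][j] = 2 + dp[i+1][j−1] if the ends match, else max(dp[i+1][j], dp[i][j−1]):
dp[1][17] = 7. A witness is zwzrzwz at positions 1,6,10,14,15,16,17.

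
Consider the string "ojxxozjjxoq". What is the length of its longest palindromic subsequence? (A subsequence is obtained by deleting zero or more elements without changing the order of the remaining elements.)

One longest palindromic subsequence is oxjjxo (positions 1,3,7,8,9,10); it reads the same forward and backward, and the interval DP gives dp[1][11] = 6.

6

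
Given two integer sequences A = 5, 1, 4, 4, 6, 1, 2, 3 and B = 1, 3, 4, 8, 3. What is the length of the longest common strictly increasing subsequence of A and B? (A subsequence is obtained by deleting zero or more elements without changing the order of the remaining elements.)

A longest common strictly increasing subsequence is 1, 3 (length 2); it appears in order in both A and B, and no longer such subsequence exists.

2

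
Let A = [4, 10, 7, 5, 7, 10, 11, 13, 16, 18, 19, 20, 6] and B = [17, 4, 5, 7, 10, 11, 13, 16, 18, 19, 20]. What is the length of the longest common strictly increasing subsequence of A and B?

For each value that appears in both, track the longest common increasing run ending there.
The best achievable length is 10; one witness is 4, 5, 7, 10, 11, 13, 16, 18, 19, 20 (A-positions 1,4,5,6,7,8,9,10,11,12, B-positions 2,3,4,5,6,7,8,9,10,11).

10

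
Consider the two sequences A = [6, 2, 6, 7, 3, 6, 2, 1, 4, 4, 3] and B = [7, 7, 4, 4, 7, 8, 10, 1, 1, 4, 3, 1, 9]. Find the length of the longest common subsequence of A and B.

4

Backtracking the LCS table gives one alignment: 7 (A4,B5) → 1 (A8,B9) → 4 (A10,B10) → 3 (A11,B11).
So the longest common subsequence has length 4.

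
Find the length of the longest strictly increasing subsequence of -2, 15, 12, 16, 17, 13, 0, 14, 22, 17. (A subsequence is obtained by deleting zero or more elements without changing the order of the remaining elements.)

5

Scanning left to right, the best length ending at each element is: -2→1, 15→2, 12→2, 16→3, 17→4, 13→3, 0→2, 14→4, 22→5, 17→5.
So the longest increasing subsequence has length 5, e.g. -2, 15, 16, 17, 22.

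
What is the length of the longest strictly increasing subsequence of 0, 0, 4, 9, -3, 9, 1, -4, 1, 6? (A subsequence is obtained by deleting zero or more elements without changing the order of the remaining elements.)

Let dp[i] be the longest increasing subsequence ending at position i. Then dp = [1, 1, 2, 3, 1, 3, 2, 1, 2, 3].
The maximum is 3; one witness is 0, 4, 9 at positions 1,3,4.

3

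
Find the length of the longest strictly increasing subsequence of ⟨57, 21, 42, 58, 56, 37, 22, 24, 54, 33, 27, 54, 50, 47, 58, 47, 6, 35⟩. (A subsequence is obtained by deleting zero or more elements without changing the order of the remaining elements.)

Let dp[i] be the longest increasing subsequence ending at position i. Then dp = [1, 1, 2, 3, 3, 2, 2, 3, 4, 4, 4, 5, 5, 5, 6, 5, 1, 5].
The maximum is 6; one witness is 21, 22, 24, 33, 54, 58 at positions 2,7,8,10,12,15.

6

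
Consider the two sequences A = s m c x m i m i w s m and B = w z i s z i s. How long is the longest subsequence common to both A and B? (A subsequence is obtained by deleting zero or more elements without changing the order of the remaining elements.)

Backtracking the LCS table gives one alignment: s (A1,B4) → i (A8,B6) → s (A10,B7).
So the longest common subsequence has length 3.

3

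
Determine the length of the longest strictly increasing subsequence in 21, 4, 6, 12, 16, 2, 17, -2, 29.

6

Scanning left to right, the best length ending at each element is: 21→1, 4→1, 6→2, 12→3, 16→4, 2→1, 17→5, -2→1, 29→6.
So the longest increasing subsequence has length 6, e.g. 4, 6, 12, 16, 17, 29.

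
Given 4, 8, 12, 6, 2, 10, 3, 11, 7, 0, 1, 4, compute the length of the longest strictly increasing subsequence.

4

One longest increasing subsequence is 4, 8, 10, 11 (positions 1,2,6,8), of length 4; no longer one exists.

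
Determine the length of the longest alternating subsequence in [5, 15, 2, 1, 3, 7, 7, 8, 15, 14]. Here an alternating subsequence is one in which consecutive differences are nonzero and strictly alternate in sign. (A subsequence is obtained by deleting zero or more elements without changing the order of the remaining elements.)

5

A longest alternating subsequence is 5, 15, 2, 15, 14 (positions 1,2,3,9,10); its 4 consecutive differences strictly alternate in sign, and length 5 is optimal.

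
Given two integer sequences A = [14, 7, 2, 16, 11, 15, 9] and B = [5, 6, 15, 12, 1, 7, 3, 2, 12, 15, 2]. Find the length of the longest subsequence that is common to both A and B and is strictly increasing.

A longest common strictly increasing subsequence is 7, 15 (length 2); it appears in order in both A and B, and no longer such subsequence exists.

2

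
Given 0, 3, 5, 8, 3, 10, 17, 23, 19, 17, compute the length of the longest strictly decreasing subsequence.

3

One longest decreasing subsequence is 23, 19, 17 (positions 8,9,10), of length 3; no longer one exists.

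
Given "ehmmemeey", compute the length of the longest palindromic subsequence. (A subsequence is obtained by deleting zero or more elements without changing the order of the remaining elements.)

Using dp[i][j] = 2 + dp[i+1][j−1] if the ends match, else max(dp[i+1][j], dp[i][j−1]):
dp[1][9] = 5. A witness is eemee at positions 1,5,6,7,8.

5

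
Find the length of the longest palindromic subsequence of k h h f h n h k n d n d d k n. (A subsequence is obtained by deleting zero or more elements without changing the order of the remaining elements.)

7

Using dp[i][j] = 2 + dp[i+1][j−1] if the ends match, else max(dp[i+1][j], dp[i][j−1]):
dp[1][15] = 7. A witness is nkdddkn at positions 6,8,10,12,13,14,15.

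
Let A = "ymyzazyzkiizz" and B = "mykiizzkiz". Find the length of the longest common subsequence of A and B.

Backtracking the LCS table gives one alignment: m (A2,B1) → y (A3,B2) → z (A6,B6) → z (A8,B7) → k (A9,B8) → i (A11,B9) → z (A13,B10).
So the longest common subsequence has length 7.

7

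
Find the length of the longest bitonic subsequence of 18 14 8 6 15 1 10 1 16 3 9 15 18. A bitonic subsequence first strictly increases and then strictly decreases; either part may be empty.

One longest bitonic subsequence is 18, 14, 8, 6, 3 (positions 1,2,3,4,10): it rises to 18 then falls. Length 5 is optimal.

5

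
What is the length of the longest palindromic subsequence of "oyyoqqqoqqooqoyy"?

Using dp[i][j] = 2 + dp[i+1][j−1] if the ends match, else max(dp[i+1][j], dp[i][j−1]):
dp[1][16] = 13. A witness is yyoqqqoqqqoyy at positions 2,3,4,5,6,7,8,9,10,13,14,15,16.

13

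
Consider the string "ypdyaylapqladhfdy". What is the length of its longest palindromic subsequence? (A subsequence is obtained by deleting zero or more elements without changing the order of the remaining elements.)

One longest palindromic subsequence is ydalqlady (positions 1,3,5,7,10,11,12,16,17); it reads the same forward and backward, and the interval DP gives dp[1][17] = 9.

9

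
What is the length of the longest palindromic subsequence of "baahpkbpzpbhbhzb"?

Using dp[i][j] = 2 + dp[i+1][j−1] if the ends match, else max(dp[i+1][j], dp[i][j−1]):
dp[1][16] = 9. A witness is bhbpzpbhb at positions 1,4,7,8,9,10,13,14,16.

9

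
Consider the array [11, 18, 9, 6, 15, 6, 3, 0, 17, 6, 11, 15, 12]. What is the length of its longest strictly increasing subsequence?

4

Let dp[i] be the longest increasing subsequence ending at position i. Then dp = [1, 2, 1, 1, 2, 1, 1, 1, 3, 2, 3, 4, 4].
The maximum is 4; one witness is 3, 6, 11, 15 at positions 7,10,11,12.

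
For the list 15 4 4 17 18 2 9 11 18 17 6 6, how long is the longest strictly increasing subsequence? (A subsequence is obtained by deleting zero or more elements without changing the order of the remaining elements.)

Scanning left to right, the best length ending at each element is: 15→1, 4→1, 4→1, 17→2, 18→3, 2→1, 9→2, 11→3, 18→4, 17→4, 6→2, 6→2.
So the longest increasing subsequence has length 4, e.g. 4, 9, 11, 18.

4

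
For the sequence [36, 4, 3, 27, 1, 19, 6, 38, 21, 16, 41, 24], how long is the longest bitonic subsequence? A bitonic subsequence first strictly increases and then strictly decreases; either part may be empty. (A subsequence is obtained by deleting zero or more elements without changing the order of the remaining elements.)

Let inc[i] be the LIS ending at i and dec[i] the longest strictly decreasing subsequence starting at i. inc = [1, 1, 1, 2, 1, 2, 2, 3, 3, 3, 4, 4], dec = [4, 3, 2, 3, 1, 2, 1, 3, 2, 1, 2, 1].
max_i inc[i]+dec[i]−1 = 5, with one witness 4, 27, 38, 21, 16.

5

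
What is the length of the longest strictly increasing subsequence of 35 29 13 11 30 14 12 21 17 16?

3

One longest increasing subsequence is 13, 14, 21 (positions 3,6,8), of length 3; no longer one exists.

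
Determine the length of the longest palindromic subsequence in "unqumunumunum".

11

One longest palindromic subsequence is unumunumunu (positions 1,2,4,5,6,7,8,9,10,11,12); it reads the same forward and backward, and the interval DP gives dp[1][13] = 11.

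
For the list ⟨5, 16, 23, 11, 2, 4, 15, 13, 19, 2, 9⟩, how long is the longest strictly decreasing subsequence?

4

Let dp[i] be the longest decreasing subsequence ending at position i. Then dp = [1, 1, 1, 2, 3, 3, 2, 3, 2, 4, 4].
The maximum is 4; one witness is 16, 11, 4, 2 at positions 2,4,6,10.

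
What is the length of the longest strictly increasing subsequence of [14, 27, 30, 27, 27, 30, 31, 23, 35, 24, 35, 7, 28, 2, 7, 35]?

5

Scanning left to right, the best length ending at each element is: 14→1, 27→2, 30→3, 27→2, 27→2, 30→3, 31→4, 23→2, 35→5, 24→3, 35→5, 7→1, 28→4, 2→1, 7→2, 35→5.
So the longest increasing subsequence has length 5, e.g. 14, 27, 30, 31, 35.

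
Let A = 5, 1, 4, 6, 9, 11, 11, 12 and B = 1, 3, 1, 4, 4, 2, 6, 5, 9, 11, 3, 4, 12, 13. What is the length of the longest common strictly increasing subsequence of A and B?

6

For each value that appears in both, track the longest common increasing run ending there.
The best achievable length is 6; one witness is 1, 4, 6, 9, 11, 12 (A-positions 2,3,4,5,6,8, B-positions 1,4,7,9,10,13).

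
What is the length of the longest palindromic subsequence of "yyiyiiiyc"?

One longest palindromic subsequence is yiiiiy (positions 2,3,5,6,7,8); it reads the same forward and backward, and the interval DP gives dp[1][9] = 6.

6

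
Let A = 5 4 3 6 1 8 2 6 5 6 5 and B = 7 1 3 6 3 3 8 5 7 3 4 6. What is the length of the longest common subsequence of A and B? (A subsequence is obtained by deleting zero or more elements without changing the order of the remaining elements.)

5

A longest common subsequence is 3, 6, 8, 5, 6 (length 5); the LCS DP confirms no longer common subsequence exists.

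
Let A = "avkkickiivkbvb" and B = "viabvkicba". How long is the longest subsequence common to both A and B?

6

Backtracking the LCS table gives one alignment: a (A1,B3) → v (A2,B5) → k (A4,B6) → i (A5,B7) → c (A6,B8) → b (A12,B9).
So the longest common subsequence has length 6.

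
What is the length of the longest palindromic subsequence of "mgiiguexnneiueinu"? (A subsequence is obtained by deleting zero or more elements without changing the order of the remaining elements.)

8

Using dp[i][j] = 2 + dp[i+1][j−1] if the ends match, else max(dp[i+1][j], dp[i][j−1]):
dp[1][17] = 8. A witness is iuenneui at positions 4,6,7,9,10,11,13,15.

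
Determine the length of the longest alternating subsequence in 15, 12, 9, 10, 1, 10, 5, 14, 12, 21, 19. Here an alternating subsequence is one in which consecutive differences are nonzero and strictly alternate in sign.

Track the best alternating length ending on an up-step vs a down-step at each position: up/down = 1/1, 1/2, 1/2, 3/2, 1/4, 5/2, 5/6, 7/2, 7/8, 9/1, 9/10.
The maximum over both is 10; one such subsequence is 15, 9, 10, 1, 10, 5, 14, 12, 21, 19.

10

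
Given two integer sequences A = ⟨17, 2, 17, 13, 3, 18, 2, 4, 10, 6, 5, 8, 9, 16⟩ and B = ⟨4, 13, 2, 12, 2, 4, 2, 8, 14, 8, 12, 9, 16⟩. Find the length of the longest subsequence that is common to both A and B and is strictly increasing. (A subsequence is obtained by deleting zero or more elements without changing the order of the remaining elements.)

5

A longest common strictly increasing subsequence is 2, 4, 8, 9, 16 (length 5); it appears in order in both A and B, and no longer such subsequence exists.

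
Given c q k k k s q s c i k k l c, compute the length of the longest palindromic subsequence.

One longest palindromic subsequence is ckksqskkc (positions 1,4,5,6,7,8,11,12,14); it reads the same forward and backward, and the interval DP gives dp[1][14] = 9.

9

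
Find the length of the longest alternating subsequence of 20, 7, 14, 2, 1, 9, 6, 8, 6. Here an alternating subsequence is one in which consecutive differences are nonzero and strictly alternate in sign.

Track the best alternating length ending on an up-step vs a down-step at each position: up/down = 1/1, 1/2, 3/2, 1/4, 1/4, 5/4, 5/6, 7/6, 5/8.
The maximum over both is 8; one such subsequence is 20, 7, 14, 2, 9, 6, 8, 6.

8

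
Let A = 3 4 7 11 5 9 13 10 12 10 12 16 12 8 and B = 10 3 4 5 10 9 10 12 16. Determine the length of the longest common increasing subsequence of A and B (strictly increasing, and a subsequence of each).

For each value that appears in both, track the longest common increasing run ending there.
The best achievable length is 7; one witness is 3, 4, 5, 9, 10, 12, 16 (A-positions 1,2,5,6,8,9,12, B-positions 2,3,4,6,7,8,9).

7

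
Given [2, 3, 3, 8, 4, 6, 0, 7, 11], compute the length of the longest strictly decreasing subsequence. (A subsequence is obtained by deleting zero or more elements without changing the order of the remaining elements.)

3

Scanning left to right, the best length ending at each element is: 2→1, 3→1, 3→1, 8→1, 4→2, 6→2, 0→3, 7→2, 11→1.
So the longest decreasing subsequence has length 3, e.g. 8, 4, 0.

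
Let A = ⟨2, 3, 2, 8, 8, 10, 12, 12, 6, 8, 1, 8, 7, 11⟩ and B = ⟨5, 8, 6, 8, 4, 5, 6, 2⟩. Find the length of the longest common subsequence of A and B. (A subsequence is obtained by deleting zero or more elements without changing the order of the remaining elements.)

3

A longest common subsequence is 8, 8, 6 (length 3); the LCS DP confirms no longer common subsequence exists.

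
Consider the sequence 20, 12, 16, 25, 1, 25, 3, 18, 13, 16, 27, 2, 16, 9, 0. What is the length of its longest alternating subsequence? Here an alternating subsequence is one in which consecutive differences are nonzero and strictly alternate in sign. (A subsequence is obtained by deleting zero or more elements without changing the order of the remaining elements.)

12

Track the best alternating length ending on an up-step vs a down-step at each position: up/down = 1/1, 1/2, 3/2, 3/1, 1/4, 5/1, 5/6, 7/6, 7/8, 9/8, 9/1, 5/10, 11/10, 11/12, 1/12.
The maximum over both is 12; one such subsequence is 20, 12, 16, 1, 25, 3, 18, 13, 16, 2, 16, 9.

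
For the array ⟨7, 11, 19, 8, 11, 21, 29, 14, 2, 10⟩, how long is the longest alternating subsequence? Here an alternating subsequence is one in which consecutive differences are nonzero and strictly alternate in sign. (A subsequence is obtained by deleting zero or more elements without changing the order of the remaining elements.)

6

Track the best alternating length ending on an up-step vs a down-step at each position: up/down = 1/1, 2/1, 2/1, 2/3, 4/3, 4/1, 4/1, 4/5, 1/5, 6/5.
The maximum over both is 6; one such subsequence is 7, 11, 8, 11, 2, 10.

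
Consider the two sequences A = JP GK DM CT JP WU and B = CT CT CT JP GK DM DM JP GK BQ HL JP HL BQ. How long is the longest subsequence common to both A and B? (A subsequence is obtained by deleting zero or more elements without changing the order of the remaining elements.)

A longest common subsequence is JP, GK, DM, JP (length 4); the LCS DP confirms no longer common subsequence exists.

4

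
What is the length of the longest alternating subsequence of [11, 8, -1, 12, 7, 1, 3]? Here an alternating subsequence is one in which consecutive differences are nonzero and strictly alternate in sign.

5

Track the best alternating length ending on an up-step vs a down-step at each position: up/down = 1/1, 1/2, 1/2, 3/1, 3/4, 3/4, 5/4.
The maximum over both is 5; one such subsequence is 11, 8, 12, 1, 3.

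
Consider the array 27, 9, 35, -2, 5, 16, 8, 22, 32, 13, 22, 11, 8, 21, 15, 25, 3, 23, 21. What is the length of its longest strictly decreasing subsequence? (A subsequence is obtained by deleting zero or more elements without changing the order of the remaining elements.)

Let dp[i] be the longest decreasing subsequence ending at position i. Then dp = [1, 2, 1, 3, 3, 2, 3, 2, 2, 3, 3, 4, 5, 4, 5, 3, 6, 4, 5].
The maximum is 6; one witness is 27, 16, 13, 11, 8, 3 at positions 1,6,10,12,13,17.

6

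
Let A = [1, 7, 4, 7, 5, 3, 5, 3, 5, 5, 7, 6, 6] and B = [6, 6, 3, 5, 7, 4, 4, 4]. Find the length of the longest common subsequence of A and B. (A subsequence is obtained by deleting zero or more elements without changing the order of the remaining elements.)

3

Backtracking the LCS table gives one alignment: 3 (A8,B3) → 5 (A10,B4) → 7 (A11,B5).
So the longest common subsequence has length 3.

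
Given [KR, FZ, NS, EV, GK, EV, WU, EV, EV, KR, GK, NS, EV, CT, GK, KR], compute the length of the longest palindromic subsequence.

One longest palindromic subsequence is KR EV GK EV EV EV GK EV KR (positions 1,4,5,6,8,9,11,13,16); it reads the same forward and backward, and the interval DP gives dp[1][16] = 9.

9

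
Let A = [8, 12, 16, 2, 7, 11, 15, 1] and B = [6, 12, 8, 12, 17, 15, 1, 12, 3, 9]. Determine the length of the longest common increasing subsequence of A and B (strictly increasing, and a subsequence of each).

For each value that appears in both, track the longest common increasing run ending there.
The best achievable length is 3; one witness is 8, 12, 15 (A-positions 1,2,7, B-positions 3,4,6).

3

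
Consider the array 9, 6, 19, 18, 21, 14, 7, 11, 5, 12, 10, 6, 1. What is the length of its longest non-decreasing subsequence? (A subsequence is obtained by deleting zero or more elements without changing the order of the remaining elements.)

4

One longest non-decreasing subsequence is 6, 7, 11, 12 (positions 2,7,8,10), of length 4; no longer one exists.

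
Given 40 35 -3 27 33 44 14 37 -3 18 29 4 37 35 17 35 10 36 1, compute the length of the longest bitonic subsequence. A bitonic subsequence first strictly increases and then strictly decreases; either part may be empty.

9

Let inc[i] be the LIS ending at i and dec[i] the longest strictly decreasing subsequence starting at i. inc = [1, 1, 1, 2, 3, 4, 2, 4, 1, 3, 4, 2, 5, 5, 3, 5, 3, 6, 2], dec = [7, 6, 1, 5, 5, 6, 3, 5, 1, 4, 4, 2, 5, 4, 3, 3, 2, 2, 1].
max_i inc[i]+dec[i]−1 = 9, with one witness -3, 27, 33, 44, 37, 35, 17, 10, 1.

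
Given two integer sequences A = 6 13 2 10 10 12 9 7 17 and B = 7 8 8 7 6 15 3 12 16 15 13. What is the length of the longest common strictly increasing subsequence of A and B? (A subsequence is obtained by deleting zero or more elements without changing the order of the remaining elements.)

For each value that appears in both, track the longest common increasing run ending there.
The best achievable length is 2; one witness is 6, 12 (A-positions 1,6, B-positions 5,8).

2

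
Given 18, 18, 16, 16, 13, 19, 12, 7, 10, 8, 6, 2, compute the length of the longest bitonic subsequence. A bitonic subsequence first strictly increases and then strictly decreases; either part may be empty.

8

One longest bitonic subsequence is 18, 16, 13, 12, 10, 8, 6, 2 (positions 1,4,5,7,9,10,11,12): it rises to 18 then falls. Length 8 is optimal.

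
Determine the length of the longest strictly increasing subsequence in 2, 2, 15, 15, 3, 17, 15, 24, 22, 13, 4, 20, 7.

4

One longest increasing subsequence is 2, 15, 17, 24 (positions 1,3,6,8), of length 4; no longer one exists.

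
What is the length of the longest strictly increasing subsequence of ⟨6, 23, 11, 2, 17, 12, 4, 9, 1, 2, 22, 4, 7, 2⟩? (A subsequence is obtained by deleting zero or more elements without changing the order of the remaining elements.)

One longest increasing subsequence is 6, 11, 17, 22 (positions 1,3,5,11), of length 4; no longer one exists.

4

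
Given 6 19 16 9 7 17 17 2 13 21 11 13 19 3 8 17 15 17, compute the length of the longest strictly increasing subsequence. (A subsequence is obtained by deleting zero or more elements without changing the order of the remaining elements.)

Scanning left to right, the best length ending at each element is: 6→1, 19→2, 16→2, 9→2, 7→2, 17→3, 17→3, 2→1, 13→3, 21→4, 11→3, 13→4, 19→5, 3→2, 8→3, 17→5, 15→5, 17→6.
So the longest increasing subsequence has length 6, e.g. 6, 9, 11, 13, 15, 17.

6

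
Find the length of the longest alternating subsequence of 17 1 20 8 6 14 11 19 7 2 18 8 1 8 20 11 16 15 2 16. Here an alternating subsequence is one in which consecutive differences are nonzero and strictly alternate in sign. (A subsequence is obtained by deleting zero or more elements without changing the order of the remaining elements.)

Track the best alternating length ending on an up-step vs a down-step at each position: up/down = 1/1, 1/2, 3/1, 3/4, 3/4, 5/4, 5/6, 7/4, 5/8, 3/8, 9/8, 9/10, 1/10, 11/10, 11/1, 11/12, 13/12, 13/14, 11/14, 15/12.
The maximum over both is 15; one such subsequence is 17, 1, 20, 8, 14, 11, 19, 7, 18, 8, 20, 11, 16, 15, 16.

15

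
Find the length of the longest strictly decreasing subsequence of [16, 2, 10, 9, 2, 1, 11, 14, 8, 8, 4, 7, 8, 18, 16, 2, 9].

6

Scanning left to right, the best length ending at each element is: 16→1, 2→2, 10→2, 9→3, 2→4, 1→5, 11→2, 14→2, 8→4, 8→4, 4→5, 7→5, 8→4, 18→1, 16→2, 2→6, 9→3.
So the longest decreasing subsequence has length 6, e.g. 16, 10, 9, 8, 4, 2.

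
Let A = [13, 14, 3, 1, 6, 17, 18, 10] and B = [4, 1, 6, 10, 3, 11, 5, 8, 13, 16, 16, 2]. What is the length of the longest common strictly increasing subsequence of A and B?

3

A longest common strictly increasing subsequence is 1, 6, 10 (length 3); it appears in order in both A and B, and no longer such subsequence exists.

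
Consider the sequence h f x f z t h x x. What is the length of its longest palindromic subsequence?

5

One longest palindromic subsequence is hfxfh (positions 1,2,3,4,7); it reads the same forward and backward, and the interval DP gives dp[1][9] = 5.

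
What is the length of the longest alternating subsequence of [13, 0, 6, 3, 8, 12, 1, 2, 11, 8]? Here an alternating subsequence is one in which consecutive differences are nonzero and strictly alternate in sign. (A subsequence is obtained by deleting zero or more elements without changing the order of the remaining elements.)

8

Track the best alternating length ending on an up-step vs a down-step at each position: up/down = 1/1, 1/2, 3/2, 3/4, 5/2, 5/2, 3/6, 7/6, 7/6, 7/8.
The maximum over both is 8; one such subsequence is 13, 0, 6, 3, 8, 1, 11, 8.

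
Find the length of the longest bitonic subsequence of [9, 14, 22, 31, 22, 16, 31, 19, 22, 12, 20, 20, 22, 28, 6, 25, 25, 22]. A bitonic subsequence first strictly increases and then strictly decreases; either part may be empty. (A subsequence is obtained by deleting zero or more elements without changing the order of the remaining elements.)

Let inc[i] be the LIS ending at i and dec[i] the longest strictly decreasing subsequence starting at i. inc = [1, 2, 3, 4, 3, 3, 4, 4, 5, 2, 5, 5, 6, 7, 1, 7, 7, 6], dec = [2, 3, 4, 5, 4, 3, 4, 3, 3, 2, 2, 2, 2, 3, 1, 2, 2, 1].
max_i inc[i]+dec[i]−1 = 9, with one witness 9, 14, 16, 19, 20, 22, 28, 25, 22.

9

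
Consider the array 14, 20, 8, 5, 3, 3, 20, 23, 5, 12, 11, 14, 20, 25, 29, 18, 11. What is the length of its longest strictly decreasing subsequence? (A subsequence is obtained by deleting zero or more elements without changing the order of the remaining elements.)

4

Scanning left to right, the best length ending at each element is: 14→1, 20→1, 8→2, 5→3, 3→4, 3→4, 20→1, 23→1, 5→3, 12→2, 11→3, 14→2, 20→2, 25→1, 29→1, 18→3, 11→4.
So the longest decreasing subsequence has length 4, e.g. 14, 8, 5, 3.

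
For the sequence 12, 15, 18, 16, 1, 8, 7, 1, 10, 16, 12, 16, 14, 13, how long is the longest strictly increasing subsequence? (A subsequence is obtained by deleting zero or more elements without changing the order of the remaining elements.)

5

Let dp[i] be the longest increasing subsequence ending at position i. Then dp = [1, 2, 3, 3, 1, 2, 2, 1, 3, 4, 4, 5, 5, 5].
The maximum is 5; one witness is 1, 8, 10, 12, 16 at positions 5,6,9,11,12.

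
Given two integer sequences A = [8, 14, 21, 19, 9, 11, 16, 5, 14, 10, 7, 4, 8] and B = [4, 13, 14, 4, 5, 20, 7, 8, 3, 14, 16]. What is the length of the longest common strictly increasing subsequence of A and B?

A longest common strictly increasing subsequence is 5, 7, 8 (length 3); it appears in order in both A and B, and no longer such subsequence exists.

3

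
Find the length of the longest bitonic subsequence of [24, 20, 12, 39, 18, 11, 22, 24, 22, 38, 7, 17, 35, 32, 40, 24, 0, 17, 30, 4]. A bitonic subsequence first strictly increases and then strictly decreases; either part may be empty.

Let inc[i] be the LIS ending at i and dec[i] the longest strictly decreasing subsequence starting at i. inc = [1, 1, 1, 2, 2, 1, 3, 4, 3, 5, 1, 2, 5, 5, 6, 4, 1, 2, 5, 2], dec = [6, 5, 4, 7, 4, 3, 3, 4, 3, 6, 2, 2, 5, 4, 4, 3, 1, 2, 2, 1].
max_i inc[i]+dec[i]−1 = 10, with one witness 12, 18, 22, 24, 38, 35, 32, 24, 17, 4.

10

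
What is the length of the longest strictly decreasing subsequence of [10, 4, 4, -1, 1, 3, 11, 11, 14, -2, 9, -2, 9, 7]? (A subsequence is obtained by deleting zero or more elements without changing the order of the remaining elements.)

Scanning left to right, the best length ending at each element is: 10→1, 4→2, 4→2, -1→3, 1→3, 3→3, 11→1, 11→1, 14→1, -2→4, 9→2, -2→4, 9→2, 7→3.
So the longest decreasing subsequence has length 4, e.g. 10, 4, -1, -2.

4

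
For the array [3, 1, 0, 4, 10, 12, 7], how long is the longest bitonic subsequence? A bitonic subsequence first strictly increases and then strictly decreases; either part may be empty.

5

Let inc[i] be the LIS ending at i and dec[i] the longest strictly decreasing subsequence starting at i. inc = [1, 1, 1, 2, 3, 4, 3], dec = [3, 2, 1, 1, 2, 2, 1].
max_i inc[i]+dec[i]−1 = 5, with one witness 3, 4, 10, 12, 7.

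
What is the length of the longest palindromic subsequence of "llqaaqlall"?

Using dp[i][j] = 2 + dp[i+1][j−1] if the ends match, else max(dp[i+1][j], dp[i][j−1]):
dp[1][10] = 8. A witness is llqaaqll at positions 1,2,3,4,5,6,9,10.

8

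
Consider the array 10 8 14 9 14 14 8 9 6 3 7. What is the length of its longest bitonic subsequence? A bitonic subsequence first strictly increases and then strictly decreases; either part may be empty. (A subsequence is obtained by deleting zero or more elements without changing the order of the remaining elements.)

6

Let inc[i] be the LIS ending at i and dec[i] the longest strictly decreasing subsequence starting at i. inc = [1, 1, 2, 2, 3, 3, 1, 2, 1, 1, 2], dec = [5, 3, 5, 4, 4, 4, 3, 3, 2, 1, 1].
max_i inc[i]+dec[i]−1 = 6, with one witness 10, 14, 9, 8, 6, 3.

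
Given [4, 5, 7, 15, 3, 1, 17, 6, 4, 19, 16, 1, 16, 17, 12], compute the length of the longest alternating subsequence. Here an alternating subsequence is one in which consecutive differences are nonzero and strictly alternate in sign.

Track the best alternating length ending on an up-step vs a down-step at each position: up/down = 1/1, 2/1, 2/1, 2/1, 1/3, 1/3, 4/1, 4/5, 4/5, 6/1, 6/7, 1/7, 8/7, 8/7, 8/9.
The maximum over both is 9; one such subsequence is 4, 5, 3, 17, 6, 19, 1, 16, 12.

9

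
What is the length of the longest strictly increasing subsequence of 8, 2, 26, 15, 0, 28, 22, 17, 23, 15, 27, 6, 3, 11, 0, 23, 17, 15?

One longest increasing subsequence is 8, 15, 22, 23, 27 (positions 1,4,7,9,11), of length 5; no longer one exists.

5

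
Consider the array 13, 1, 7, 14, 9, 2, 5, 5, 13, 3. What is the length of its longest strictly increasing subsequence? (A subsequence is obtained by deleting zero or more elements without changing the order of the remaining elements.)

Scanning left to right, the best length ending at each element is: 13→1, 1→1, 7→2, 14→3, 9→3, 2→2, 5→3, 5→3, 13→4, 3→3.
So the longest increasing subsequence has length 4, e.g. 1, 7, 9, 13.

4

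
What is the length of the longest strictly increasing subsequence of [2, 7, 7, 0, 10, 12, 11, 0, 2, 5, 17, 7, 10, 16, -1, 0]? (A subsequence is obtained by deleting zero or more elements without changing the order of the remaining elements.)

6

Scanning left to right, the best length ending at each element is: 2→1, 7→2, 7→2, 0→1, 10→3, 12→4, 11→4, 0→1, 2→2, 5→3, 17→5, 7→4, 10→5, 16→6, -1→1, 0→2.
So the longest increasing subsequence has length 6, e.g. 0, 2, 5, 7, 10, 16.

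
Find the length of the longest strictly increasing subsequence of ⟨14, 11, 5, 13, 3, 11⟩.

2

Scanning left to right, the best length ending at each element is: 14→1, 11→1, 5→1, 13→2, 3→1, 11→2.
So the longest increasing subsequence has length 2, e.g. 11, 13.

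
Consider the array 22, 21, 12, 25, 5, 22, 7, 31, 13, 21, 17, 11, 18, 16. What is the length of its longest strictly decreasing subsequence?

5

One longest decreasing subsequence is 25, 22, 21, 17, 11 (positions 4,6,10,11,12), of length 5; no longer one exists.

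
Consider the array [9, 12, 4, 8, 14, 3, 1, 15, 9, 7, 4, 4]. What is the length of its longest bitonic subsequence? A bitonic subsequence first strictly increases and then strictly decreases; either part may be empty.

7

Let inc[i] be the LIS ending at i and dec[i] the longest strictly decreasing subsequence starting at i. inc = [1, 2, 1, 2, 3, 1, 1, 4, 3, 2, 2, 2], dec = [4, 4, 3, 3, 4, 2, 1, 4, 3, 2, 1, 1].
max_i inc[i]+dec[i]−1 = 7, with one witness 9, 12, 14, 15, 9, 7, 4.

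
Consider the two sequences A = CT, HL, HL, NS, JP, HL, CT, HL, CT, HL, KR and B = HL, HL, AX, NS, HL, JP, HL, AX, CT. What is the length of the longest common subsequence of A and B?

6

A longest common subsequence is HL, HL, NS, JP, HL, CT (length 6); the LCS DP confirms no longer common subsequence exists.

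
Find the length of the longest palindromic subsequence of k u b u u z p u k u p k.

7

One longest palindromic subsequence is kpukupk (positions 1,7,8,9,10,11,12); it reads the same forward and backward, and the interval DP gives dp[1][12] = 7.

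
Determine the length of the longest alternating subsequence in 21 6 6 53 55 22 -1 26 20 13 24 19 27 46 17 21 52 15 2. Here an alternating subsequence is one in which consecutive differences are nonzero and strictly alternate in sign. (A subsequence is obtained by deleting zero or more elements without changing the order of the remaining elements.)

A longest alternating subsequence is 21, 6, 53, 22, 26, 20, 24, 19, 27, 17, 21, 15 (positions 1,2,4,6,8,9,11,12,13,15,16,18); its 11 consecutive differences strictly alternate in sign, and length 12 is optimal.

12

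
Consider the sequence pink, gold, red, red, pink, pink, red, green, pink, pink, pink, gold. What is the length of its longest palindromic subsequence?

7

Using dp[i][j] = 2 + dp[i+1][j−1] if the ends match, else max(dp[i+1][j], dp[i][j−1]):
dp[1][12] = 7. A witness is gold pink pink pink pink pink gold at positions 2,5,6,9,10,11,12.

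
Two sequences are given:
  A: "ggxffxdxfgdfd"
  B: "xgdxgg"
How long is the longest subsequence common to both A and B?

A longest common subsequence is gdxg (length 4); the LCS DP confirms no longer common subsequence exists.

4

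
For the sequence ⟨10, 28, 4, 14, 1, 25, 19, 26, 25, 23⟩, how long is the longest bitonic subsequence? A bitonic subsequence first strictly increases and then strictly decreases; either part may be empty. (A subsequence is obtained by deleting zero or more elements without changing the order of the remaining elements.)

One longest bitonic subsequence is 10, 14, 25, 26, 25, 23 (positions 1,4,6,8,9,10): it rises to 26 then falls. Length 6 is optimal.

6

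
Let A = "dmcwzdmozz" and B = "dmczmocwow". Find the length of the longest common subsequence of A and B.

6

A longest common subsequence is dmczmo (length 6); the LCS DP confirms no longer common subsequence exists.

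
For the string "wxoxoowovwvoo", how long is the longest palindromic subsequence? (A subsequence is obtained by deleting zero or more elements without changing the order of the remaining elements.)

One longest palindromic subsequence is oovwvoo (positions 3,5,9,10,11,12,13); it reads the same forward and backward, and the interval DP gives dp[1][13] = 7.

7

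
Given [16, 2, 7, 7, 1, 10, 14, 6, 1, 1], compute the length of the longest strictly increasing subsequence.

4

Scanning left to right, the best length ending at each element is: 16→1, 2→1, 7→2, 7→2, 1→1, 10→3, 14→4, 6→2, 1→1, 1→1.
So the longest increasing subsequence has length 4, e.g. 2, 7, 10, 14.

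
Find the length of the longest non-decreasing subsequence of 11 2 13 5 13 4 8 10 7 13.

Scanning left to right, the best length ending at each element is: 11→1, 2→1, 13→2, 5→2, 13→3, 4→2, 8→3, 10→4, 7→3, 13→5.
So the longest non-decreasing subsequence has length 5, e.g. 2, 5, 8, 10, 13.

5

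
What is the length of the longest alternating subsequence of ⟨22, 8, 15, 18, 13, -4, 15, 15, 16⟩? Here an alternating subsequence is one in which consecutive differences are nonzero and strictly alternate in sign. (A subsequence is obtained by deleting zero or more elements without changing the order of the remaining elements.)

5

A longest alternating subsequence is 22, 8, 15, 13, 15 (positions 1,2,3,5,7); its 4 consecutive differences strictly alternate in sign, and length 5 is optimal.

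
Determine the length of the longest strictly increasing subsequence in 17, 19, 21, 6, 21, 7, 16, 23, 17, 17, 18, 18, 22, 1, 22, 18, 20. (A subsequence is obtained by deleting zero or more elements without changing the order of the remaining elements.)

6

Let dp[i] be the longest increasing subsequence ending at position i. Then dp = [1, 2, 3, 1, 3, 2, 3, 4, 4, 4, 5, 5, 6, 1, 6, 5, 6].
The maximum is 6; one witness is 6, 7, 16, 17, 18, 22 at positions 4,6,7,9,11,13.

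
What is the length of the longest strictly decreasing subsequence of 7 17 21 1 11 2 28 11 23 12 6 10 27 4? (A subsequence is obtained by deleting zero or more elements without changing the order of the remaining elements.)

One longest decreasing subsequence is 28, 23, 12, 6, 4 (positions 7,9,10,11,14), of length 5; no longer one exists.

5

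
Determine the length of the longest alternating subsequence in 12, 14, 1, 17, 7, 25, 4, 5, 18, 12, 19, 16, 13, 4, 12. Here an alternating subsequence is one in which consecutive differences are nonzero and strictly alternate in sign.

12

A longest alternating subsequence is 12, 14, 1, 17, 7, 25, 4, 18, 12, 19, 4, 12 (positions 1,2,3,4,5,6,7,9,10,11,14,15); its 11 consecutive differences strictly alternate in sign, and length 12 is optimal.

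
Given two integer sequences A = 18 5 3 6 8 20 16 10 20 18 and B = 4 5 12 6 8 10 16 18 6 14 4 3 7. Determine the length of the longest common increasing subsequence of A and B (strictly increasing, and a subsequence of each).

5

A longest common strictly increasing subsequence is 5, 6, 8, 10, 18 (length 5); it appears in order in both A and B, and no longer such subsequence exists.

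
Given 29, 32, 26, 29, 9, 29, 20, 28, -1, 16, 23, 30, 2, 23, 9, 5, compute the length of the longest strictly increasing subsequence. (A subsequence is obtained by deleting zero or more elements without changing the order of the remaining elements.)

Scanning left to right, the best length ending at each element is: 29→1, 32→2, 26→1, 29→2, 9→1, 29→2, 20→2, 28→3, -1→1, 16→2, 23→3, 30→4, 2→2, 23→3, 9→3, 5→3.
So the longest increasing subsequence has length 4, e.g. 9, 20, 28, 30.

4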